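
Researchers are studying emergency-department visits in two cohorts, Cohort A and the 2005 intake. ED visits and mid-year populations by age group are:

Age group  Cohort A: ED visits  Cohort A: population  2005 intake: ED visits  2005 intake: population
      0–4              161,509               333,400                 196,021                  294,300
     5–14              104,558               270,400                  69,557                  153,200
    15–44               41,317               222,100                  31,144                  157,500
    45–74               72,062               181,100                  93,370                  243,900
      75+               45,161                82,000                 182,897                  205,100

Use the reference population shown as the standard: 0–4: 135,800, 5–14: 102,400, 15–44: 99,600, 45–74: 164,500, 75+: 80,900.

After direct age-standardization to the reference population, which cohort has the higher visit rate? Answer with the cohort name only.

2005 intake

Age-specific rates per 1,000 for Cohort A: 484.430, 386.679, 186.029, 397.913, 550.744.
For the 2005 intake: 666.058, 454.027, 197.740, 382.821, 891.745.
Standard total = 583,200; weights = 0.2329, 0.1756, 0.1708, 0.2821, 0.1387.
Cohort A: 0.2329×484.430 + 0.1756×386.679 + 0.1708×186.029 + 0.2821×397.913 + 0.1387×550.744 = 401.1005 per 1,000.
The 2005 intake: 0.2329×666.058 + 0.1756×454.027 + 0.1708×197.740 + 0.2821×382.821 + 0.1387×891.745 = 500.2645 per 1,000.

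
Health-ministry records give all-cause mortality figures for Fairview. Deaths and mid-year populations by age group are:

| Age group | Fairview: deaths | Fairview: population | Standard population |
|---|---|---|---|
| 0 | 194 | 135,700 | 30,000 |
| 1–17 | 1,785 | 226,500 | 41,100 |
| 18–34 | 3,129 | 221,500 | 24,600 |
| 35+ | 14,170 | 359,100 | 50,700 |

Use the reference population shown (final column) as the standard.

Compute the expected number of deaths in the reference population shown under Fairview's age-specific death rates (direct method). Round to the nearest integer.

2715

Age-specific rates per 100,000 for Fairview: 142.96, 788.08, 1412.64, 3945.98.
Expected deaths = Σ (standard pop × age-specific rate ÷ 100,000)
= 30,000×142.96/100,000 + 41,100×788.08/100,000 + 24,600×1412.64/100,000 + 50,700×3945.98/100,000
= 42.89 + 323.90 + 347.51 + 2000.61 = 2714.91.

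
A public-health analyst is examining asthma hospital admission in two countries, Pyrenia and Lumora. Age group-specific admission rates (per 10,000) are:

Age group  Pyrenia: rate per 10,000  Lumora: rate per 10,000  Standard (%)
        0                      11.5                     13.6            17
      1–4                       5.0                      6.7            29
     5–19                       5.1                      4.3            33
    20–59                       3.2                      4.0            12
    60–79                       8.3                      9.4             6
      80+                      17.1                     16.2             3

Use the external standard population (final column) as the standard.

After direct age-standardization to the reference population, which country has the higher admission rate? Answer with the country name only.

Lumora

Standard weights: 0.17, 0.29, 0.33, 0.12, 0.06, 0.03.
Pyrenia: 0.1700×11.5 + 0.2900×5.0 + 0.3300×5.1 + 0.1200×3.2 + 0.0600×8.3 + 0.0300×17.1 = 6.4830 per 10,000.
Lumora: 0.1700×13.6 + 0.2900×6.7 + 0.3300×4.3 + 0.1200×4.0 + 0.0600×9.4 + 0.0300×16.2 = 7.2040 per 10,000.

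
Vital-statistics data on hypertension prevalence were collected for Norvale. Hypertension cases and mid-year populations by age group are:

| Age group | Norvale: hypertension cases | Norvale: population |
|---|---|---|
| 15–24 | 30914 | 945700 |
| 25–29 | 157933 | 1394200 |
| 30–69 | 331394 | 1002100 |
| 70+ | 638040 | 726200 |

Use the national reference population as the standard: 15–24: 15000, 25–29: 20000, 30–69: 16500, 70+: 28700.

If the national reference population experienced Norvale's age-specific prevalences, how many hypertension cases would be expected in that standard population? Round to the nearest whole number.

Age-specific rates per 1000 for Norvale: 32.689, 113.279, 330.700, 878.601.
Expected hypertension cases = Σ (standard pop × age-specific rate ÷ 1000)
= 15000×32.689/1000 + 20000×113.279/1000 + 16500×330.700/1000 + 28700×878.601/1000
= 490.34 + 2265.57 + 5456.54 + 25215.85 = 33428.30.

33428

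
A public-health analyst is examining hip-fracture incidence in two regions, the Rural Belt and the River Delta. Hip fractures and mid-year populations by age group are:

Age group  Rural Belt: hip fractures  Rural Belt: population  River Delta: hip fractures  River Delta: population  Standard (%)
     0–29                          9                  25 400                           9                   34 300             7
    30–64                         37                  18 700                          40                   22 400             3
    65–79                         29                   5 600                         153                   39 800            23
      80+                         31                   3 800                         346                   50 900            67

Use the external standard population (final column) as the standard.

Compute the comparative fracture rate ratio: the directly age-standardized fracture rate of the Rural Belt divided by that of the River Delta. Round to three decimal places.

1.223

Age-specific rates per 100 000 for the Rural Belt: 35.43, 197.86, 517.86, 815.79.
For the River Delta: 26.24, 178.57, 384.42, 679.76.
Standard weights: 0.07, 0.03, 0.23, 0.67.
The Rural Belt: 0.0700×35.43 + 0.0300×197.86 + 0.2300×517.86 + 0.6700×815.79 = 674.1022 per 100 000.
The River Delta: 0.0700×26.24 + 0.0300×178.57 + 0.2300×384.42 + 0.6700×679.76 = 551.0530 per 100 000.
Ratio = 674.1022 ÷ 551.0530 = 1.22330.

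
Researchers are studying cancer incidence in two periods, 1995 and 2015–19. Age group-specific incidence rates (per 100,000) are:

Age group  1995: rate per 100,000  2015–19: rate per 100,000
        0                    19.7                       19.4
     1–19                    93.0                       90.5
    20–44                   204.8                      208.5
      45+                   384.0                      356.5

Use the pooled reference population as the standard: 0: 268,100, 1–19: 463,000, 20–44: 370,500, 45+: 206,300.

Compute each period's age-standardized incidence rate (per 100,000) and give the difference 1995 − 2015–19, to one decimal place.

4.2

Standard total = 1,307,900; weights = 0.2050, 0.3540, 0.2833, 0.1577.
1995: 0.2050×19.7 + 0.3540×93.0 + 0.2833×204.8 + 0.1577×384.0 = 155.5457 per 100,000.
2015–19: 0.2050×19.4 + 0.3540×90.5 + 0.2833×208.5 + 0.1577×356.5 = 151.3096 per 100,000.
Difference = 155.5457 − 151.3096 = 4.2361.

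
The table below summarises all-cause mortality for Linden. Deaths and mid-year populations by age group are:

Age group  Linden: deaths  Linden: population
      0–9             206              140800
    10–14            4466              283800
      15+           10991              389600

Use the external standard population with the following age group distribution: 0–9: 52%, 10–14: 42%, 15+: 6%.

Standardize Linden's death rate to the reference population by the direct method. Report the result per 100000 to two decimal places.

906.28

Age-specific rates per 100000 for Linden: 146.31, 1573.64, 2821.10.
Standard weights: 0.52, 0.42, 0.06.
Standardized rate: 0.5200×146.31 + 0.4200×1573.64 + 0.0600×2821.10 = 906.2757 per 100000.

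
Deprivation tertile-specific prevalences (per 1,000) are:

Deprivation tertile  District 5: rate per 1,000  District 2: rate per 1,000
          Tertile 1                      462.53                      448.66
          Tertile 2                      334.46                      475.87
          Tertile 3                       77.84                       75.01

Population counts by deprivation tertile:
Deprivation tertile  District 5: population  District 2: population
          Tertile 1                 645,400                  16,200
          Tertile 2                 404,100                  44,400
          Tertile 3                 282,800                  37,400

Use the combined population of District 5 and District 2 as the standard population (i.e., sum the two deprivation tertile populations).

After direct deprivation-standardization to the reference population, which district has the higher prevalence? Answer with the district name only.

District 2

Combined standard total = 1,430,300; weights = 0.4626, 0.3136, 0.2239.
District 5: 0.4626×462.53 + 0.3136×334.46 + 0.2239×77.84 = 336.2508 per 1,000.
District 2: 0.4626×448.66 + 0.3136×475.87 + 0.2239×75.01 = 373.5436 per 1,000.
The crude rates (342.03 vs 318.39) would put District 5 higher, but that reflects its deprivation composition; once standardized to a common deprivation structure, District 2 has the higher underlying rate.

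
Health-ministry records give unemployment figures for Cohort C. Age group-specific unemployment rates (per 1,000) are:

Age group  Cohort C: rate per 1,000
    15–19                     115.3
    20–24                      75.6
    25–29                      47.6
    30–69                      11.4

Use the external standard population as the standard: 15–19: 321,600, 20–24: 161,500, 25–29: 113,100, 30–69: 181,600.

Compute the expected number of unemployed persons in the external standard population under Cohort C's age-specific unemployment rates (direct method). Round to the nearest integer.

Expected unemployed persons = Σ (standard pop × age-specific rate ÷ 1,000)
= 321,600×115.3/1,000 + 161,500×75.6/1,000 + 113,100×47.6/1,000 + 181,600×11.4/1,000
= 37080.48 + 12209.40 + 5383.56 + 2070.24 = 56743.68.

56744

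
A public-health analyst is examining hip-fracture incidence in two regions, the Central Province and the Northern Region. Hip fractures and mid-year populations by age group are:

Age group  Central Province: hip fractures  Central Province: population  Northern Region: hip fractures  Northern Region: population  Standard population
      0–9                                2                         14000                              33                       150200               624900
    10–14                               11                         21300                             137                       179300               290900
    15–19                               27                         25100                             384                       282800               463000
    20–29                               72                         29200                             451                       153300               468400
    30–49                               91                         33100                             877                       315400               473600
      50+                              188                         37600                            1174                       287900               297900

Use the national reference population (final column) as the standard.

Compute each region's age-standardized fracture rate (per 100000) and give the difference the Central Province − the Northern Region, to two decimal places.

-8.17

Age-specific rates per 100000 for the Central Province: 14.29, 51.64, 107.57, 246.58, 274.92, 500.00.
For the Northern Region: 21.97, 76.41, 135.79, 294.19, 278.06, 407.78.
Standard total = 2618700; weights = 0.2386, 0.1111, 0.1768, 0.1789, 0.1809, 0.1138.
The Central Province: 0.2386×14.29 + 0.1111×51.64 + 0.1768×107.57 + 0.1789×246.58 + 0.1809×274.92 + 0.1138×500.00 = 178.8693 per 100000.
The Northern Region: 0.2386×21.97 + 0.1111×76.41 + 0.1768×135.79 + 0.1789×294.19 + 0.1809×278.06 + 0.1138×407.78 = 187.0365 per 100000.
Difference = 178.8693 − 187.0365 = -8.1672.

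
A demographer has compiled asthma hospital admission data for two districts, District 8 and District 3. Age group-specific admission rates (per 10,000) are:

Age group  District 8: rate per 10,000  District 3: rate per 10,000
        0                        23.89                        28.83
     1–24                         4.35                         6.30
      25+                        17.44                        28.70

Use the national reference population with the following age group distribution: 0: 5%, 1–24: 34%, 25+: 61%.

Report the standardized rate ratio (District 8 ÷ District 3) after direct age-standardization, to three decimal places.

Standard weights: 0.05, 0.34, 0.61.
District 8: 0.0500×23.89 + 0.3400×4.35 + 0.6100×17.44 = 13.3119 per 10,000.
District 3: 0.0500×28.83 + 0.3400×6.30 + 0.6100×28.70 = 21.0905 per 10,000.
Ratio = 13.3119 ÷ 21.0905 = 0.63118.

0.631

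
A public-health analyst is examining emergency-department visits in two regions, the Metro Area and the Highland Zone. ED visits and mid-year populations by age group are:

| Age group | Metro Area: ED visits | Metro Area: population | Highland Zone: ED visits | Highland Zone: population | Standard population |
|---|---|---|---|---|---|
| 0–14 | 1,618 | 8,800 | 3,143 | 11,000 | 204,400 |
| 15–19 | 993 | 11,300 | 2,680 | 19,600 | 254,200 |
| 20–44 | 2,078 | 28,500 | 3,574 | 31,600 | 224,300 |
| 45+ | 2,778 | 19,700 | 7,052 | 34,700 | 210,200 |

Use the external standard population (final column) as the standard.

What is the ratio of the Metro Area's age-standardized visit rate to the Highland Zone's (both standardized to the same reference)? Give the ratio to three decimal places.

Age-specific rates per 1,000 for the Metro Area: 183.864, 87.876, 72.912, 141.015.
For the Highland Zone: 285.727, 136.735, 113.101, 203.228.
Standard total = 893,100; weights = 0.2289, 0.2846, 0.2511, 0.2354.
The Metro Area: 0.2289×183.864 + 0.2846×87.876 + 0.2511×72.912 + 0.2354×141.015 = 118.5931 per 1,000.
The Highland Zone: 0.2289×285.727 + 0.2846×136.735 + 0.2511×113.101 + 0.2354×203.228 = 180.5483 per 1,000.
Ratio = 118.5931 ÷ 180.5483 = 0.65685.

0.657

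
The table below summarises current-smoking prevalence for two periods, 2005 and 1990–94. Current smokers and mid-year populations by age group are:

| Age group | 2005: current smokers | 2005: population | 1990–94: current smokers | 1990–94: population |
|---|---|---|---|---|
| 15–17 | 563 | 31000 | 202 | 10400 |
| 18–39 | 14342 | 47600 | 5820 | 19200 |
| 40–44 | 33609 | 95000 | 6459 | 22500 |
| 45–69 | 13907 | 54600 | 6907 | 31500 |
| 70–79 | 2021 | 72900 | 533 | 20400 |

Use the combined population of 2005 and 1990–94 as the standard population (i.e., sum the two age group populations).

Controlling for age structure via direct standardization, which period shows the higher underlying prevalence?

2005

Age-specific rates per 1000 for 2005: 18.161, 301.303, 353.779, 254.707, 27.723.
For 1990–94: 19.423, 303.125, 287.067, 219.270, 26.127.
Combined standard total = 405100; weights = 0.1022, 0.1649, 0.2901, 0.2125, 0.2303.
2005: 0.1022×18.161 + 0.1649×301.303 + 0.2901×353.779 + 0.2125×254.707 + 0.2303×27.723 = 214.6747 per 1000.
1990–94: 0.1022×19.423 + 0.1649×303.125 + 0.2901×287.067 + 0.2125×219.270 + 0.2303×26.127 = 187.8549 per 1000.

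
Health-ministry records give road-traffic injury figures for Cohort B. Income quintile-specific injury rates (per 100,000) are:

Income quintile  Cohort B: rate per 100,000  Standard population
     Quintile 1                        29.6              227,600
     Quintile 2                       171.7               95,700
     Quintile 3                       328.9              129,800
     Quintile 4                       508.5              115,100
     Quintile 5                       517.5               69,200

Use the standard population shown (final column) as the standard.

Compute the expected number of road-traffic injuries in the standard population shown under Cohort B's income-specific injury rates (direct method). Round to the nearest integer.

Expected road-traffic injuries = Σ (standard pop × income-specific rate ÷ 100,000)
= 227,600×29.6/100,000 + 95,700×171.7/100,000 + 129,800×328.9/100,000 + 115,100×508.5/100,000 + 69,200×517.5/100,000
= 67.37 + 164.32 + 426.91 + 585.28 + 358.11 = 1601.99.

1602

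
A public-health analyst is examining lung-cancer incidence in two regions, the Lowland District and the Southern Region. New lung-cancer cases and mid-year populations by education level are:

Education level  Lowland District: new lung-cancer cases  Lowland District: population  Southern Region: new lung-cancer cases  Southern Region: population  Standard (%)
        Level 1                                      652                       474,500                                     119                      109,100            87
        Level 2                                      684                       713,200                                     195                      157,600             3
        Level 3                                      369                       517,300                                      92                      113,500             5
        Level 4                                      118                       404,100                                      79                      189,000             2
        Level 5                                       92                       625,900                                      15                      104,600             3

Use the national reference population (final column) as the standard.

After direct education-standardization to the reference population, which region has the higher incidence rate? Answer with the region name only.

Lowland District

Education-specific rates per 100,000 for the Lowland District: 137.41, 95.91, 71.33, 29.20, 14.70.
For the Southern Region: 109.07, 123.73, 81.06, 41.80, 14.34.
Standard weights: 0.87, 0.03, 0.05, 0.02, 0.03.
The Lowland District: 0.8700×137.41 + 0.0300×95.91 + 0.0500×71.33 + 0.0200×29.20 + 0.0300×14.70 = 127.0135 per 100,000.
The Southern Region: 0.8700×109.07 + 0.0300×123.73 + 0.0500×81.06 + 0.0200×41.80 + 0.0300×14.34 = 103.9256 per 100,000.
The crude rates (70.02 vs 74.21) would put the Southern Region higher, but that reflects its education composition; once standardized to a common education structure, the Lowland District has the higher underlying rate.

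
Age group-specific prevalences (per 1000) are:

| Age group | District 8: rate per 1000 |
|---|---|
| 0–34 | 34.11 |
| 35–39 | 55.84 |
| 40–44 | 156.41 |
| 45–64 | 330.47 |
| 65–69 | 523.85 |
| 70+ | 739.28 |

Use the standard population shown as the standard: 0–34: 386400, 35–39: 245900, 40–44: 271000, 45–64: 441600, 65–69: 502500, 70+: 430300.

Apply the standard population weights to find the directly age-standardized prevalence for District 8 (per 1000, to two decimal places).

Standard total = 2277700; weights = 0.1696, 0.1080, 0.1190, 0.1939, 0.2206, 0.1889.
Standardized rate: 0.1696×34.11 + 0.1080×55.84 + 0.1190×156.41 + 0.1939×330.47 + 0.2206×523.85 + 0.1889×739.28 = 349.7303 per 1000.

349.73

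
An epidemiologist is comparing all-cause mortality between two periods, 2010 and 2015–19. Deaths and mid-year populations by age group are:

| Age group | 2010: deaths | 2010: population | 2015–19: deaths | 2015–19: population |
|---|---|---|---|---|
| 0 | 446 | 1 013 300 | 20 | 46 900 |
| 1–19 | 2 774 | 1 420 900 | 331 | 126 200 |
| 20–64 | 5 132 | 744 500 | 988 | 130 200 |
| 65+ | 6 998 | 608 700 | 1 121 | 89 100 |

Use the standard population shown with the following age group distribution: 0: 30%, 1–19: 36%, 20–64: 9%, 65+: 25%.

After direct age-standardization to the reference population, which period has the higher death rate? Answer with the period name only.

2015–19

Age-specific rates per 1 000 for 2010: 0.440, 1.952, 6.893, 11.497.
For 2015–19: 0.426, 2.623, 7.588, 12.581.
Standard weights: 0.30, 0.36, 0.09, 0.25.
2010: 0.3000×0.440 + 0.3600×1.952 + 0.0900×6.893 + 0.2500×11.497 = 4.3294 per 1 000.
2015–19: 0.3000×0.426 + 0.3600×2.623 + 0.0900×7.588 + 0.2500×12.581 = 4.9004 per 1 000.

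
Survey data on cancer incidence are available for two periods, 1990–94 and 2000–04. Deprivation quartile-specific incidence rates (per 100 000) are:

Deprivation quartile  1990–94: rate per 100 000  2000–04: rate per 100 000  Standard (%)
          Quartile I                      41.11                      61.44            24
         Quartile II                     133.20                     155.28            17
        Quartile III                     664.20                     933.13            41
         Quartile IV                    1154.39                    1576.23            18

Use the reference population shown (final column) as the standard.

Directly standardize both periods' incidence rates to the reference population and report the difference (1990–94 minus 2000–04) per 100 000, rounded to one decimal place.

Standard weights: 0.24, 0.17, 0.41, 0.18.
1990–94: 0.2400×41.11 + 0.1700×133.20 + 0.4100×664.20 + 0.1800×1154.39 = 512.6226 per 100 000.
2000–04: 0.2400×61.44 + 0.1700×155.28 + 0.4100×933.13 + 0.1800×1576.23 = 707.4479 per 100 000.
Difference = 512.6226 − 707.4479 = -194.8253.

-194.8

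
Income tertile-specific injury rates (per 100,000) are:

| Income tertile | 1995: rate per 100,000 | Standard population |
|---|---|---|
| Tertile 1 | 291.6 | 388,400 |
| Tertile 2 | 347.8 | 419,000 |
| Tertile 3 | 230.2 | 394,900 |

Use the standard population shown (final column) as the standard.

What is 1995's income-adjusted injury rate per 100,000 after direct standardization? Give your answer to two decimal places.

Standard total = 1,202,300; weights = 0.3230, 0.3485, 0.3285.
Standardized rate: 0.3230×291.6 + 0.3485×347.8 + 0.3285×230.2 = 291.0186 per 100,000.

291.02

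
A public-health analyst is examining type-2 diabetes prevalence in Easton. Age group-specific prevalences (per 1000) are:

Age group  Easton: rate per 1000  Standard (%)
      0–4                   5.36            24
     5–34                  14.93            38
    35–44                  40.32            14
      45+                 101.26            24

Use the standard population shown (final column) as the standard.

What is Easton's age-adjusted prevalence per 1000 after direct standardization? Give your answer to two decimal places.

Standard weights: 0.24, 0.38, 0.14, 0.24.
Standardized rate: 0.2400×5.36 + 0.3800×14.93 + 0.1400×40.32 + 0.2400×101.26 = 36.9070 per 1000.

36.91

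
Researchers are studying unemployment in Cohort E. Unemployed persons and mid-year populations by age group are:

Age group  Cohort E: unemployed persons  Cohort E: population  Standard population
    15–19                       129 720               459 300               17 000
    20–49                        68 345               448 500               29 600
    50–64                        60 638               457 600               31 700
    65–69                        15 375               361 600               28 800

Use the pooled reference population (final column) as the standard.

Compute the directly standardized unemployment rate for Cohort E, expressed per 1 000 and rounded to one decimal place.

137.6

Age-specific rates per 1 000 for Cohort E: 282.430, 152.386, 132.513, 42.519.
Standard total = 107 100; weights = 0.1587, 0.2764, 0.2960, 0.2689.
Standardized rate: 0.1587×282.430 + 0.2764×152.386 + 0.2960×132.513 + 0.2689×42.519 = 137.6017 per 1 000.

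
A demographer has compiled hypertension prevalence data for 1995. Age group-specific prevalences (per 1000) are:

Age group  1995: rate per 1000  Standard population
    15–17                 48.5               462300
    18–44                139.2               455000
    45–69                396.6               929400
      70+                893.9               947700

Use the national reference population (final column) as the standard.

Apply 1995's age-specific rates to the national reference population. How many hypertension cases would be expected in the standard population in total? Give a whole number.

1301507

Expected hypertension cases = Σ (standard pop × age-specific rate ÷ 1000)
= 462300×48.5/1000 + 455000×139.2/1000 + 929400×396.6/1000 + 947700×893.9/1000
= 22421.55 + 63336.00 + 368600.04 + 847149.03 = 1301506.62.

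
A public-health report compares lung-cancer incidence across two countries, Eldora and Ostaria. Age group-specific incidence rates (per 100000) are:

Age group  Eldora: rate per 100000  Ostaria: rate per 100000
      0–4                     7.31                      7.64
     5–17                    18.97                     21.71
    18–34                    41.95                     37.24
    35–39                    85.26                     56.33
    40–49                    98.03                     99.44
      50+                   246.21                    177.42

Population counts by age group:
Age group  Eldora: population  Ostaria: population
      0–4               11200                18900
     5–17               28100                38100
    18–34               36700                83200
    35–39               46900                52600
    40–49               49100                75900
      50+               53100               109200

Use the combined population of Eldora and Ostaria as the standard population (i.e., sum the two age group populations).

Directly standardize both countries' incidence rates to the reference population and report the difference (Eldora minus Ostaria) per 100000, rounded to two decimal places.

Combined standard total = 603000; weights = 0.0499, 0.1098, 0.1988, 0.1650, 0.2073, 0.2692.
Eldora: 0.0499×7.31 + 0.1098×18.97 + 0.1988×41.95 + 0.1650×85.26 + 0.2073×98.03 + 0.2692×246.21 = 111.4472 per 100000.
Ostaria: 0.0499×7.64 + 0.1098×21.71 + 0.1988×37.24 + 0.1650×56.33 + 0.2073×99.44 + 0.2692×177.42 = 87.8314 per 100000.
Difference = 111.4472 − 87.8314 = 23.6158.

23.62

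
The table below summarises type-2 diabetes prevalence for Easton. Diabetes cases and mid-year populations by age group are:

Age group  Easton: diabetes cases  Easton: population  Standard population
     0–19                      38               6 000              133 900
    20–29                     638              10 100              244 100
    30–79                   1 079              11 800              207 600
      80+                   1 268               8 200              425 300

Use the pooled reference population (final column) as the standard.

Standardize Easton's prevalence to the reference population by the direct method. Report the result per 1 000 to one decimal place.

99.9

Age-specific rates per 1 000 for Easton: 6.333, 63.168, 91.441, 154.634.
Standard total = 1 010 900; weights = 0.1325, 0.2415, 0.2054, 0.4207.
Standardized rate: 0.1325×6.333 + 0.2415×63.168 + 0.2054×91.441 + 0.4207×154.634 = 99.9272 per 1 000.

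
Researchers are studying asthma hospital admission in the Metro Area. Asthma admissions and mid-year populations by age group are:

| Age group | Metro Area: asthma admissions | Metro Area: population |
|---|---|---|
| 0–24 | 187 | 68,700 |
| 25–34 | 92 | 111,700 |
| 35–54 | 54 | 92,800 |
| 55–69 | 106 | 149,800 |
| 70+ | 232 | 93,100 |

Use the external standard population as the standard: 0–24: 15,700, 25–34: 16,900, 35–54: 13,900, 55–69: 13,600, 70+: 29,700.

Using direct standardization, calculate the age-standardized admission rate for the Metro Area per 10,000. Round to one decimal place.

16.5

Age-specific rates per 10,000 for the Metro Area: 27.22, 8.24, 5.82, 7.08, 24.92.
Standard total = 89,800; weights = 0.1748, 0.1882, 0.1548, 0.1514, 0.3307.
Standardized rate: 0.1748×27.22 + 0.1882×8.24 + 0.1548×5.82 + 0.1514×7.08 + 0.3307×24.92 = 16.5231 per 10,000.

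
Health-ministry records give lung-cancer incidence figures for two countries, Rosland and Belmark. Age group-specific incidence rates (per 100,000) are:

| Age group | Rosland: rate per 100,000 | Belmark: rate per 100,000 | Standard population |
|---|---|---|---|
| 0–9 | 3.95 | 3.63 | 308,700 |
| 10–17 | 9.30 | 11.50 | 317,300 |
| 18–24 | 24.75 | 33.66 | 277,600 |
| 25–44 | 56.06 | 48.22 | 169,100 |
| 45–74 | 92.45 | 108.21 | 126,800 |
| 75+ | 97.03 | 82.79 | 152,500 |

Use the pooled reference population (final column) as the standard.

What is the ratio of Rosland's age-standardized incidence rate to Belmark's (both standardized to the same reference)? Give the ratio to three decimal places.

Standard total = 1,352,000; weights = 0.2283, 0.2347, 0.2053, 0.1251, 0.0938, 0.1128.
Rosland: 0.2283×3.95 + 0.2347×9.30 + 0.2053×24.75 + 0.1251×56.06 + 0.0938×92.45 + 0.1128×97.03 = 34.7931 per 100,000.
Belmark: 0.2283×3.63 + 0.2347×11.50 + 0.2053×33.66 + 0.1251×48.22 + 0.0938×108.21 + 0.1128×82.79 = 35.9571 per 100,000.
Ratio = 34.7931 ÷ 35.9571 = 0.96763.

0.968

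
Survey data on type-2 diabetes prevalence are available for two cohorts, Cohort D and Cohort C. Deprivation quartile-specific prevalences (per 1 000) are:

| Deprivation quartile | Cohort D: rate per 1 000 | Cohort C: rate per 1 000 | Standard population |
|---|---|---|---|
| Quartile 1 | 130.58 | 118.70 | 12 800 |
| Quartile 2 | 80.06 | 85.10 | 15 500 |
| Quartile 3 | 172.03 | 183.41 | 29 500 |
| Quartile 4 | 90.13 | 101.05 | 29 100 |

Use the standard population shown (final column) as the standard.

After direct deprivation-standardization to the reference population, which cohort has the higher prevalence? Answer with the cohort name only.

Standard total = 86 900; weights = 0.1473, 0.1784, 0.3395, 0.3349.
Cohort D: 0.1473×130.58 + 0.1784×80.06 + 0.3395×172.03 + 0.3349×90.13 = 122.0946 per 1 000.
Cohort C: 0.1473×118.70 + 0.1784×85.10 + 0.3395×183.41 + 0.3349×101.05 = 128.7636 per 1 000.

Cohort C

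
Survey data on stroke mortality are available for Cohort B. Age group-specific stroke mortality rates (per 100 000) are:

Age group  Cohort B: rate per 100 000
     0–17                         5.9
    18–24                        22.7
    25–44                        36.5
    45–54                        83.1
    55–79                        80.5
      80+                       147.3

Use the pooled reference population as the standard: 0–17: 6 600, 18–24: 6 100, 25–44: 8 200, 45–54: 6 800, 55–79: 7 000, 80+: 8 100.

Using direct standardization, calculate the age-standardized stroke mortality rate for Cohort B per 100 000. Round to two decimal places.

65.38

Standard total = 42 800; weights = 0.1542, 0.1425, 0.1916, 0.1589, 0.1636, 0.1893.
Standardized rate: 0.1542×5.9 + 0.1425×22.7 + 0.1916×36.5 + 0.1589×83.1 + 0.1636×80.5 + 0.1893×147.3 = 65.3836 per 100 000.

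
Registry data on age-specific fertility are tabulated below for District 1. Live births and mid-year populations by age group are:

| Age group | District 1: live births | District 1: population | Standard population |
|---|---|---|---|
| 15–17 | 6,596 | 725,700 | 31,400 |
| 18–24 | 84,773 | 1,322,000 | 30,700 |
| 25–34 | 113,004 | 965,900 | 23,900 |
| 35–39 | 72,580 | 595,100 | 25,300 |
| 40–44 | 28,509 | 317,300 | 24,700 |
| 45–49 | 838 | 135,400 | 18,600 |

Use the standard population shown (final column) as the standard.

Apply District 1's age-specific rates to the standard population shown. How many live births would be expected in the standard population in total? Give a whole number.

10470

Age-specific rates per 1,000 for District 1: 9.089, 64.125, 116.993, 121.963, 89.849, 6.189.
Expected live births = Σ (standard pop × age-specific rate ÷ 1,000)
= 31,400×9.089/1,000 + 30,700×64.125/1,000 + 23,900×116.993/1,000 + 25,300×121.963/1,000 + 24,700×89.849/1,000 + 18,600×6.189/1,000
= 285.40 + 1968.63 + 2796.14 + 3085.66 + 2219.26 + 115.12 = 10470.21.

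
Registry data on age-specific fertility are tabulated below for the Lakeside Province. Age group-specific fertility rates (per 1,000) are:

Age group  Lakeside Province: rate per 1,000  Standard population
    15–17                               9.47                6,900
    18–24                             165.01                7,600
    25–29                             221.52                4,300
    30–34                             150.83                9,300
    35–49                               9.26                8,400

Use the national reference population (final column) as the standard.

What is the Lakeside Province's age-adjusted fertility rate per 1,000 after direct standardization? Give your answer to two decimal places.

Standard total = 36,500; weights = 0.1890, 0.2082, 0.1178, 0.2548, 0.2301.
Standardized rate: 0.1890×9.47 + 0.2082×165.01 + 0.1178×221.52 + 0.2548×150.83 + 0.2301×9.26 = 102.8071 per 1,000.

102.81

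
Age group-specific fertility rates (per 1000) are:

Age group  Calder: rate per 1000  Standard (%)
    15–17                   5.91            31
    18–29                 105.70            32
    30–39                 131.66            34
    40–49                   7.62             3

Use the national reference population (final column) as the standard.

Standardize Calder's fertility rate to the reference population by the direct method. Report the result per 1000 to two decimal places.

80.65

Standard weights: 0.31, 0.32, 0.34, 0.03.
Standardized rate: 0.3100×5.91 + 0.3200×105.70 + 0.3400×131.66 + 0.0300×7.62 = 80.6491 per 1000.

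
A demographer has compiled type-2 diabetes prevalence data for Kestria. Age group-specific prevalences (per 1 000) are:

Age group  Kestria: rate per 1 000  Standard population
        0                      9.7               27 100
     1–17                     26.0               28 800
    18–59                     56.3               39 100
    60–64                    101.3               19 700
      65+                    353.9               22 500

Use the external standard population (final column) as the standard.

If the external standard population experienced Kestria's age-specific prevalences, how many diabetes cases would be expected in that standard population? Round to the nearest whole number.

13171

Expected diabetes cases = Σ (standard pop × age-specific rate ÷ 1 000)
= 27 100×9.7/1 000 + 28 800×26.0/1 000 + 39 100×56.3/1 000 + 19 700×101.3/1 000 + 22 500×353.9/1 000
= 262.87 + 748.80 + 2201.33 + 1995.61 + 7962.75 = 13171.36.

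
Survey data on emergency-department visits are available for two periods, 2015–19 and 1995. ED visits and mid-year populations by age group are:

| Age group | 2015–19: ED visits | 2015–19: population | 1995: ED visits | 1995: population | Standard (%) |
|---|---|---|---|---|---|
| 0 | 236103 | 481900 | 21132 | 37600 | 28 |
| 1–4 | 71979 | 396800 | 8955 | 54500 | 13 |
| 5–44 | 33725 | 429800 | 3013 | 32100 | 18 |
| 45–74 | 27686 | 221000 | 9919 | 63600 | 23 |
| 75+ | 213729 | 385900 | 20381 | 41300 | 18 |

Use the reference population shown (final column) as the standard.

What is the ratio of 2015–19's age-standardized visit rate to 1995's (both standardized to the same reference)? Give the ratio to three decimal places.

0.947

Age-specific rates per 1000 for 2015–19: 489.942, 181.399, 78.467, 125.276, 553.846.
For 1995: 562.021, 164.312, 93.863, 155.959, 493.487.
Standard weights: 0.28, 0.13, 0.18, 0.23, 0.18.
2015–19: 0.2800×489.942 + 0.1300×181.399 + 0.1800×78.467 + 0.2300×125.276 + 0.1800×553.846 = 303.3953 per 1000.
1995: 0.2800×562.021 + 0.1300×164.312 + 0.1800×93.863 + 0.2300×155.959 + 0.1800×493.487 = 320.3200 per 1000.
Ratio = 303.3953 ÷ 320.3200 = 0.94716.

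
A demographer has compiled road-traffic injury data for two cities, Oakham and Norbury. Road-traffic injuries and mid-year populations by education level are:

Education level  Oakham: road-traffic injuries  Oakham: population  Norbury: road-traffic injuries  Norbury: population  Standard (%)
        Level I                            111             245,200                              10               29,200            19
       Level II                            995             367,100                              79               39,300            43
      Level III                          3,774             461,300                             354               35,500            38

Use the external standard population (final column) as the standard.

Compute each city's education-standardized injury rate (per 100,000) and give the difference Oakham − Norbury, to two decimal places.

-35.84

Education-specific rates per 100,000 for Oakham: 45.27, 271.04, 818.12.
For Norbury: 34.25, 201.02, 997.18.
Standard weights: 0.19, 0.43, 0.38.
Oakham: 0.1900×45.27 + 0.4300×271.04 + 0.3800×818.12 = 436.0364 per 100,000.
Norbury: 0.1900×34.25 + 0.4300×201.02 + 0.3800×997.18 = 471.8741 per 100,000.
Difference = 436.0364 − 471.8741 = -35.8377.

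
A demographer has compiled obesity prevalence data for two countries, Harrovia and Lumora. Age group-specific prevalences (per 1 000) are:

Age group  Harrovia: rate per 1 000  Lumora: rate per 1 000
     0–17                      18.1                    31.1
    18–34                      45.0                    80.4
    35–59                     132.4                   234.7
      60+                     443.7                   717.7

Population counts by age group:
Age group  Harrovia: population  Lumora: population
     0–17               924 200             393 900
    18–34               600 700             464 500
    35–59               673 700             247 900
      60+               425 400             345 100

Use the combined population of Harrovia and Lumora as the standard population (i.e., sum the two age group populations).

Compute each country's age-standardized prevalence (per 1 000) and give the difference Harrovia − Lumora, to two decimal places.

-88.39

Combined standard total = 4 075 400; weights = 0.3234, 0.2614, 0.2261, 0.1891.
Harrovia: 0.3234×18.1 + 0.2614×45.0 + 0.2261×132.4 + 0.1891×443.7 = 131.4429 per 1 000.
Lumora: 0.3234×31.1 + 0.2614×80.4 + 0.2261×234.7 + 0.1891×717.7 = 219.8367 per 1 000.
Difference = 131.4429 − 219.8367 = -88.3938.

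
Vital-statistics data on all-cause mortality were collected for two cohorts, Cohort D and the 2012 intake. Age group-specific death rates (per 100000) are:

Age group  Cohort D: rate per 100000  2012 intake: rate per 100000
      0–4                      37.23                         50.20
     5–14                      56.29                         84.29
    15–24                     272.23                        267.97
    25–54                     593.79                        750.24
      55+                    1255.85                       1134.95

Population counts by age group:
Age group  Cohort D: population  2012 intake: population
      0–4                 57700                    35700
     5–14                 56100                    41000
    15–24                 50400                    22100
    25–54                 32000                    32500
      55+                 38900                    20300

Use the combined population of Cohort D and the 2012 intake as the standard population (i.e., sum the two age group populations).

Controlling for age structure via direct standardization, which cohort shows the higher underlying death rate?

Combined standard total = 386700; weights = 0.2415, 0.2511, 0.1875, 0.1668, 0.1531.
Cohort D: 0.2415×37.23 + 0.2511×56.29 + 0.1875×272.23 + 0.1668×593.79 + 0.1531×1255.85 = 365.4655 per 100000.
The 2012 intake: 0.2415×50.20 + 0.2511×84.29 + 0.1875×267.97 + 0.1668×750.24 + 0.1531×1134.95 = 382.4168 per 100000.

2012 intake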